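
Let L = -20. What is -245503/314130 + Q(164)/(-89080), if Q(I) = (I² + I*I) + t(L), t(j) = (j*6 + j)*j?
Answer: -1513231/1068042 ≈ -1.4168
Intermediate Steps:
t(j) = 7*j² (t(j) = (6*j + j)*j = (7*j)*j = 7*j²)
Q(I) = 2800 + 2*I² (Q(I) = (I² + I*I) + 7*(-20)² = (I² + I²) + 7*400 = 2*I² + 2800 = 2800 + 2*I²)
-245503/314130 + Q(164)/(-89080) = -245503/314130 + (2800 + 2*164²)/(-89080) = -245503*1/314130 + (2800 + 2*26896)*(-1/89080) = -245503/314130 + (2800 + 53792)*(-1/89080) = -245503/314130 + 56592*(-1/89080) = -245503/314130 - 54/85 = -1513231/1068042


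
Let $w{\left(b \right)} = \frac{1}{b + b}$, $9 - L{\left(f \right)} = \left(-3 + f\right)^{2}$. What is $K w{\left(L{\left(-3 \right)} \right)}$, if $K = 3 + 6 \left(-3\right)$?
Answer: $\frac{5}{18} \approx 0.27778$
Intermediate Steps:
$L{\left(f \right)} = 9 - \left(-3 + f\right)^{2}$
$K = -15$ ($K = 3 - 18 = -15$)
$w{\left(b \right)} = \frac{1}{2 b}$
$K w{\left(L{\left(-3 \right)} \right)} = - 15 \frac{1}{2 \left(- 3 \left(6 - -3\right)\right)} = - 15 \frac{1}{2 \left(- 3 \left(6 + 3\right)\right)} = - 15 \frac{1}{2 \left(\left(-3\right) 9\right)} = - 15 \frac{1}{2 \left(-27\right)} = - 15 \cdot \frac{1}{2} \left(- \frac{1}{27}\right) = \left(-15\right) \left(- \frac{1}{54}\right) = \frac{5}{18}$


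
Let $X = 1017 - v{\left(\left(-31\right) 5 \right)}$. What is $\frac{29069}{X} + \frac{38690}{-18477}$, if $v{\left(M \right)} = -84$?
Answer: $\frac{164836741}{6781059} \approx 24.308$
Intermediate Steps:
$X = 1101$ ($X = 1017 - -84 = 1017 + 84 = 1101$)
$\frac{29069}{X} + \frac{38690}{-18477} = \frac{29069}{1101} + \frac{38690}{-18477} = 29069 \cdot \frac{1}{1101} + 38690 \left(- \frac{1}{18477}\right) = \frac{29069}{1101} - \frac{38690}{18477} = \frac{164836741}{6781059}$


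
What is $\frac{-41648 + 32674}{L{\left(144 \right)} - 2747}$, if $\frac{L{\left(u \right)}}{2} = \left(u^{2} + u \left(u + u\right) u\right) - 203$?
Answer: $- \frac{8974}{11982255} \approx -0.00074894$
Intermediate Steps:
$L{\left(u \right)} = -406 + 2 u^{2} + 4 u^{3}$ ($L{\left(u \right)} = 2 \left(\left(u^{2} + u \left(u + u\right) u\right) - 203\right) = 2 \left(\left(u^{2} + u 2 u u\right) - 203\right) = 2 \left(\left(u^{2} + 2 u^{2} u\right) - 203\right) = 2 \left(\left(u^{2} + 2 u^{3}\right) - 203\right) = 2 \left(-203 + u^{2} + 2 u^{3}\right) = -406 + 2 u^{2} + 4 u^{3}$)
$\frac{-41648 + 32674}{L{\left(144 \right)} - 2747} = \frac{-41648 + 32674}{\left(-406 + 2 \cdot 144^{2} + 4 \cdot 144^{3}\right) - 2747} = - \frac{8974}{\left(-406 + 2 \cdot 20736 + 4 \cdot 2985984\right) - 2747} = - \frac{8974}{\left(-406 + 41472 + 11943936\right) - 2747} = - \frac{8974}{11985002 - 2747} = - \frac{8974}{11982255}$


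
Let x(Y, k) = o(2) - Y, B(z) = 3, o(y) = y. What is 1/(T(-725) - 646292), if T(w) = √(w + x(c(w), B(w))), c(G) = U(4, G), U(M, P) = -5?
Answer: -323146/208846674991 - I*√718/417693349982 ≈ -1.5473e-6 - 6.4151e-11*I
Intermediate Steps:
c(G) = -5
x(Y, k) = 2 - Y
T(w) = √(7 + w) (T(w) = √(w + (2 - 1*(-5))) = √(w + (2 + 5)) = √(w + 7) = √(7 + w))
1/(T(-725) - 646292) = 1/(√(7 - 725) - 646292) = 1/(√(-718) - 646292) = 1/(I*√718 - 646292) = 1/(-646292 + I*√718)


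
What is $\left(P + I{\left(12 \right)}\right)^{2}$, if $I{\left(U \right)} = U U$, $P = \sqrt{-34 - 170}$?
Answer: $20532 + 576 i \sqrt{51} \approx 20532.0 + 4113.5 i$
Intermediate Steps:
$P = 2 i \sqrt{51}$ ($P = \sqrt{-204} = 2 i \sqrt{51} \approx 14.283 i$)
$I{\left(U \right)} = U^{2}$
$\left(P + I{\left(12 \right)}\right)^{2} = \left(2 i \sqrt{51} + 12^{2}\right)^{2} = \left(2 i \sqrt{51} + 144\right)^{2} = \left(144 + 2 i \sqrt{51}\right)^{2}$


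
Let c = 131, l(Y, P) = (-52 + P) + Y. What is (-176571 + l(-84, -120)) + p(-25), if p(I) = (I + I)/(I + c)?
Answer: -9371856/53 ≈ -1.7683e+5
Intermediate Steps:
l(Y, P) = -52 + P + Y
p(I) = 2*I/(131 + I) (p(I) = (I + I)/(I + 131) = (2*I)/(131 + I) = 2*I/(131 + I))
(-176571 + l(-84, -120)) + p(-25) = (-176571 + (-52 - 120 - 84)) + 2*(-25)/(131 - 25) = (-176571 - 256) + 2*(-25)/106 = -176827 + 2*(-25)*(1/106) = -176827 - 25/53 = -9371856/53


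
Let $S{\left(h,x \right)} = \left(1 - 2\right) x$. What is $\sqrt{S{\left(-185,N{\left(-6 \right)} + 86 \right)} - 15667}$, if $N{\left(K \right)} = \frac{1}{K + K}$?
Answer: $\frac{i \sqrt{567105}}{6} \approx 125.51 i$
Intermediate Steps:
$N{\left(K \right)} = \frac{1}{2 K}$
$S{\left(h,x \right)} = - x$
$\sqrt{S{\left(-185,N{\left(-6 \right)} + 86 \right)} - 15667} = \sqrt{- (\frac{1}{2 \left(-6\right)} + 86) - 15667} = \sqrt{- (\frac{1}{2} \left(- \frac{1}{6}\right) + 86) - 15667} = \sqrt{- (- \frac{1}{12} + 86) - 15667} = \sqrt{\left(-1\right) \frac{1031}{12} - 15667} = \sqrt{- \frac{1031}{12} - 15667} = \sqrt{- \frac{189035}{12}} = \frac{i \sqrt{567105}}{6}$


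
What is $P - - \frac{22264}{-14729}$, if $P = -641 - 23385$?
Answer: $- \frac{32172838}{1339} \approx -24028.0$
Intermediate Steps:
$P = -24026$
$P - - \frac{22264}{-14729} = -24026 - - \frac{22264}{-14729} = -24026 - \left(-22264\right) \left(- \frac{1}{14729}\right) = -24026 - \frac{2024}{1339} = - \frac{32172838}{1339}$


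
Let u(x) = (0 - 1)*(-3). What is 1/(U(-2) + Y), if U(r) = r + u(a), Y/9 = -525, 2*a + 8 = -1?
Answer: -1/4724 ≈ -0.00021168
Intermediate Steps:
a = -9/2 (a = -4 + (½)*(-1) = -4 - ½ = -9/2 ≈ -4.5000)
Y = -4725 (Y = 9*(-525) = -4725)
u(x) = 3 (u(x) = -1*(-3) = 3)
U(r) = 3 + r (U(r) = r + 3 = 3 + r)
1/(U(-2) + Y) = 1/((3 - 2) - 4725) = 1/(1 - 4725) = 1/(-4724) = -1/4724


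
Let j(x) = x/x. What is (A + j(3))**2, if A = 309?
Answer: 96100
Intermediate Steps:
j(x) = 1
(A + j(3))**2 = (309 + 1)**2 = 310**2 = 96100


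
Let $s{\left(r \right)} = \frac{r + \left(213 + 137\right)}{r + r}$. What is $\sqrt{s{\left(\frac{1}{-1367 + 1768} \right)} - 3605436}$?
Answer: $\frac{i \sqrt{14141042}}{2} \approx 1880.2 i$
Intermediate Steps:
$s{\left(r \right)} = \frac{350 + r}{2 r}$ ($s{\left(r \right)} = \frac{r + 350}{2 r} = \left(350 + r\right) \frac{1}{2 r} = \frac{350 + r}{2 r}$)
$\sqrt{s{\left(\frac{1}{-1367 + 1768} \right)} - 3605436} = \sqrt{\frac{350 + \frac{1}{-1367 + 1768}}{2 \frac{1}{-1367 + 1768}} - 3605436} = \sqrt{\frac{350 + \frac{1}{401}}{2 \cdot \frac{1}{401}} - 3605436} = \sqrt{\frac{\frac{1}{\frac{1}{401}} \left(350 + \frac{1}{401}\right)}{2} - 3605436} = \sqrt{\frac{1}{2} \cdot 401 \cdot \frac{140351}{401} - 3605436} = \sqrt{\frac{140351}{2} - 3605436} = \sqrt{- \frac{7070521}{2}} = \frac{i \sqrt{14141042}}{2}$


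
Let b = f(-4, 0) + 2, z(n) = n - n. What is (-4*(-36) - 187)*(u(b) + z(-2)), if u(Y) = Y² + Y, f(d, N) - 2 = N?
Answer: -860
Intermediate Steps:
f(d, N) = 2 + N
z(n) = 0
b = 4 (b = (2 + 0) + 2 = 2 + 2 = 4)
u(Y) = Y + Y²
(-4*(-36) - 187)*(u(b) + z(-2)) = (-4*(-36) - 187)*(4*(1 + 4) + 0) = (144 - 187)*(4*5 + 0) = -43*(20 + 0) = -43*20 = -860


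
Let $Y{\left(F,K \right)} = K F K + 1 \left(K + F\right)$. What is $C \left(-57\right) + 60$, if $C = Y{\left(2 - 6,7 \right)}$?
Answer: $11061$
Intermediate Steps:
$Y{\left(F,K \right)} = F + K + F K^{2}$ ($Y{\left(F,K \right)} = F K K + 1 \left(F + K\right) = F K^{2} + \left(F + K\right) = F + K + F K^{2}$)
$C = -193$ ($C = \left(2 - 6\right) + 7 + \left(2 - 6\right) 7^{2} = \left(2 - 6\right) + 7 + \left(2 - 6\right) 49 = -4 + 7 - 196 = -193$)
$C \left(-57\right) + 60 = \left(-193\right) \left(-57\right) + 60 = 11001 + 60 = 11061$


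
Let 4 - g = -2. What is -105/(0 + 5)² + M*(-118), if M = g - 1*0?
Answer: -3561/5 ≈ -712.20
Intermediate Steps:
g = 6 (g = 4 - 1*(-2) = 4 + 2 = 6)
M = 6 (M = 6 - 1*0 = 6 + 0 = 6)
-105/(0 + 5)² + M*(-118) = -105/(0 + 5)² + 6*(-118) = -105/(5²) - 708 = -105/25 - 708 = -105*1/25 - 708 = -21/5 - 708 = -3561/5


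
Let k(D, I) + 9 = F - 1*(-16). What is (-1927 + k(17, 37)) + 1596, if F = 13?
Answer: -311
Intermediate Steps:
k(D, I) = 20 (k(D, I) = -9 + (13 - 1*(-16)) = -9 + (13 + 16) = -9 + 29 = 20)
(-1927 + k(17, 37)) + 1596 = (-1927 + 20) + 1596 = -1907 + 1596 = -311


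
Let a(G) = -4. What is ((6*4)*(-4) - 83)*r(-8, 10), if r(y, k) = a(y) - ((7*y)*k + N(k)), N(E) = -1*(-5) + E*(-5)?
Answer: -107579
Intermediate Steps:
N(E) = 5 - 5*E
r(y, k) = -9 + 5*k - 7*k*y (r(y, k) = -4 - ((7*y)*k + (5 - 5*k)) = -4 - (7*k*y + (5 - 5*k)) = -4 - (5 - 5*k + 7*k*y) = -4 + (-5 + 5*k - 7*k*y) = -9 + 5*k - 7*k*y)
((6*4)*(-4) - 83)*r(-8, 10) = ((6*4)*(-4) - 83)*(-9 + 5*10 - 7*10*(-8)) = (24*(-4) - 83)*(-9 + 50 + 560) = (-96 - 83)*601 = -179*601 = -107579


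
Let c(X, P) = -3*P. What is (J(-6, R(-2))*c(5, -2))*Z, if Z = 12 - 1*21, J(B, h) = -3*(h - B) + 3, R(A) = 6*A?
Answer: -1134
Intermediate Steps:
J(B, h) = 3 - 3*h + 3*B (J(B, h) = (-3*h + 3*B) + 3 = 3 - 3*h + 3*B)
Z = -9 (Z = 12 - 21 = -9)
(J(-6, R(-2))*c(5, -2))*Z = ((3 - 18*(-2) + 3*(-6))*(-3*(-2)))*(-9) = ((3 - 3*(-12) - 18)*6)*(-9) = ((3 + 36 - 18)*6)*(-9) = (21*6)*(-9) = 126*(-9) = -1134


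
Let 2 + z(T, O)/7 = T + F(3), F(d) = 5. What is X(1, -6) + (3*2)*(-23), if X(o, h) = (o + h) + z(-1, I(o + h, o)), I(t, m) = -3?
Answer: -129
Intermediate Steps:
z(T, O) = 21 + 7*T (z(T, O) = -14 + 7*(T + 5) = -14 + 7*(5 + T) = -14 + (35 + 7*T) = 21 + 7*T)
X(o, h) = 14 + h + o (X(o, h) = (o + h) + (21 + 7*(-1)) = (h + o) + (21 - 7) = (h + o) + 14 = 14 + h + o)
X(1, -6) + (3*2)*(-23) = (14 - 6 + 1) + (3*2)*(-23) = 9 + 6*(-23) = 9 - 138 = -129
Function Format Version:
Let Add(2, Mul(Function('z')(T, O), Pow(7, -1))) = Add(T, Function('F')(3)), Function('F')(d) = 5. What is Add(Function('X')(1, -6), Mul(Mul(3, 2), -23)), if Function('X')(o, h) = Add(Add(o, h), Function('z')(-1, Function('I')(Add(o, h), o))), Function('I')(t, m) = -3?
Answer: -129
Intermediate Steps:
Function('z')(T, O) = Add(21, Mul(7, T)) (Function('z')(T, O) = Add(-14, Mul(7, Add(T, 5))) = Add(-14, Mul(7, Add(5, T))) = Add(-14, Add(35, Mul(7, T))) = Add(21, Mul(7, T)))
Function('X')(o, h) = Add(14, h, o) (Function('X')(o, h) = Add(Add(o, h), Add(21, Mul(7, -1))) = Add(Add(h, o), Add(21, -7)) = Add(Add(h, o), 14) = Add(14, h, o))
Add(Function('X')(1, -6), Mul(Mul(3, 2), -23)) = Add(Add(14, -6, 1), Mul(Mul(3, 2), -23)) = Add(9, Mul(6, -23)) = Add(9, -138) = -129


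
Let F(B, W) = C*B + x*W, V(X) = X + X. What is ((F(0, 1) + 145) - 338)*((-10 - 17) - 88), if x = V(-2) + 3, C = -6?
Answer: 22310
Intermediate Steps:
V(X) = 2*X
x = -1 (x = 2*(-2) + 3 = -4 + 3 = -1)
F(B, W) = -W - 6*B (F(B, W) = -6*B - W = -W - 6*B)
((F(0, 1) + 145) - 338)*((-10 - 17) - 88) = (((-1*1 - 6*0) + 145) - 338)*((-10 - 17) - 88) = (((-1 + 0) + 145) - 338)*(-27 - 88) = ((-1 + 145) - 338)*(-115) = (144 - 338)*(-115) = -194*(-115) = 22310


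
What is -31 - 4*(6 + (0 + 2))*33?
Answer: -1087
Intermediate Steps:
-31 - 4*(6 + (0 + 2))*33 = -31 - 4*(6 + 2)*33 = -31 - 4*8*33 = -31 - 32*33 = -31 - 1056 = -1087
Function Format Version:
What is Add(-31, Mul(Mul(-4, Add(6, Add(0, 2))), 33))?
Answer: -1087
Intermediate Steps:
Add(-31, Mul(Mul(-4, Add(6, Add(0, 2))), 33)) = Add(-31, Mul(Mul(-4, Add(6, 2)), 33)) = Add(-31, Mul(Mul(-4, 8), 33)) = Add(-31, Mul(-32, 33)) = Add(-31, -1056) = -1087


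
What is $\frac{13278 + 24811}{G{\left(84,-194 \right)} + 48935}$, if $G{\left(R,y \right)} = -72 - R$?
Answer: $\frac{38089}{48779} \approx 0.78085$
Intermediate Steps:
$\frac{13278 + 24811}{G{\left(84,-194 \right)} + 48935} = \frac{13278 + 24811}{\left(-72 - 84\right) + 48935} = \frac{38089}{\left(-72 - 84\right) + 48935} = \frac{38089}{-156 + 48935} = \frac{38089}{48779}$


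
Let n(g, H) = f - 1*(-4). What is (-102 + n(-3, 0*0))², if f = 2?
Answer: 9216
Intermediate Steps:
n(g, H) = 6 (n(g, H) = 2 - 1*(-4) = 2 + 4 = 6)
(-102 + n(-3, 0*0))² = (-102 + 6)² = (-96)² = 9216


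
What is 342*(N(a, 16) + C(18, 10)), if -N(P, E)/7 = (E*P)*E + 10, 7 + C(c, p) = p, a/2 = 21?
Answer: -25763202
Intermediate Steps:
a = 42 (a = 2*21 = 42)
C(c, p) = -7 + p
N(P, E) = -70 - 7*P*E**2 (N(P, E) = -7*((E*P)*E + 10) = -7*(P*E**2 + 10) = -7*(10 + P*E**2) = -70 - 7*P*E**2)
342*(N(a, 16) + C(18, 10)) = 342*((-70 - 7*42*16**2) + (-7 + 10)) = 342*((-70 - 7*42*256) + 3) = 342*((-70 - 75264) + 3) = 342*(-75334 + 3) = 342*(-75331) = -25763202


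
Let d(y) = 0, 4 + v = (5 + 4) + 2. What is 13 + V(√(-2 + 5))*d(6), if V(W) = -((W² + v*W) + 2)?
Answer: 13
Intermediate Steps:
v = 7 (v = -4 + ((5 + 4) + 2) = -4 + (9 + 2) = -4 + 11 = 7)
V(W) = -2 - W² - 7*W (V(W) = -((W² + 7*W) + 2) = -(2 + W² + 7*W) = -2 - W² - 7*W)
13 + V(√(-2 + 5))*d(6) = 13 + (-2 - (√(-2 + 5))² - 7*√(-2 + 5))*0 = 13 + (-2 - (√3)² - 7*√3)*0 = 13 + (-2 - 1*3 - 7*√3)*0 = 13 + (-2 - 3 - 7*√3)*0 = 13 + (-5 - 7*√3)*0 = 13 + 0 = 13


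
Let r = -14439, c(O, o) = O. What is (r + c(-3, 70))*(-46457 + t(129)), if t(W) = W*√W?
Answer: 670931994 - 1863018*√129 ≈ 6.4977e+8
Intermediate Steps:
t(W) = W^(3/2)
(r + c(-3, 70))*(-46457 + t(129)) = (-14439 - 3)*(-46457 + 129^(3/2)) = -14442*(-46457 + 129*√129) = 670931994 - 1863018*√129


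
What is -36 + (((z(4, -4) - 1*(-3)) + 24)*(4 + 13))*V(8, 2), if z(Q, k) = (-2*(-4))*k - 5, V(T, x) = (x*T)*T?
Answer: -21796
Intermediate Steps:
V(T, x) = x*T² (V(T, x) = (T*x)*T = x*T²)
z(Q, k) = -5 + 8*k (z(Q, k) = 8*k - 5 = -5 + 8*k)
-36 + (((z(4, -4) - 1*(-3)) + 24)*(4 + 13))*V(8, 2) = -36 + ((((-5 + 8*(-4)) - 1*(-3)) + 24)*(4 + 13))*(2*8²) = -36 + ((((-5 - 32) + 3) + 24)*17)*(2*64) = -36 + (((-37 + 3) + 24)*17)*128 = -36 + ((-34 + 24)*17)*128 = -36 - 10*17*128 = -36 - 170*128 = -36 - 21760 = -21796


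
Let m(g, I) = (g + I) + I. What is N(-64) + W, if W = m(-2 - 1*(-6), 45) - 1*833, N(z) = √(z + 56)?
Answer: -739 + 2*I*√2 ≈ -739.0 + 2.8284*I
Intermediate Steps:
N(z) = √(56 + z)
m(g, I) = g + 2*I (m(g, I) = (I + g) + I = g + 2*I)
W = -739 (W = ((-2 - 1*(-6)) + 2*45) - 1*833 = ((-2 + 6) + 90) - 833 = (4 + 90) - 833 = 94 - 833 = -739)
N(-64) + W = √(56 - 64) - 739 = √(-8) - 739 = 2*I*√2 - 739 = -739 + 2*I*√2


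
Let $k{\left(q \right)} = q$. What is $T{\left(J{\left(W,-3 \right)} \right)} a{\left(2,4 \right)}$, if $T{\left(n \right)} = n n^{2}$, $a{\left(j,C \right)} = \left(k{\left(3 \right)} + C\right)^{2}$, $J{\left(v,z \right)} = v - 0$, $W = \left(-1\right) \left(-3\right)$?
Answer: $1323$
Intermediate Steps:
$W = 3$
$J{\left(v,z \right)} = v$ ($J{\left(v,z \right)} = v + 0 = v$)
$a{\left(j,C \right)} = \left(3 + C\right)^{2}$
$T{\left(n \right)} = n^{3}$
$T{\left(J{\left(W,-3 \right)} \right)} a{\left(2,4 \right)} = 3^{3} \left(3 + 4\right)^{2} = 27 \cdot 7^{2} = 27 \cdot 49 = 1323$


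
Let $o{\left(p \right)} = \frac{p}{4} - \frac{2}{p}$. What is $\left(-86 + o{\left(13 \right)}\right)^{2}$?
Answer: $\frac{18584721}{2704} \approx 6873.0$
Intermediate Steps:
$o{\left(p \right)} = - \frac{2}{p} + \frac{p}{4}$ ($o{\left(p \right)} = p \frac{1}{4} - \frac{2}{p} = \frac{p}{4} - \frac{2}{p} = - \frac{2}{p} + \frac{p}{4}$)
$\left(-86 + o{\left(13 \right)}\right)^{2} = \left(-86 + \left(- \frac{2}{13} + \frac{1}{4} \cdot 13\right)\right)^{2} = \left(-86 + \left(\left(-2\right) \frac{1}{13} + \frac{13}{4}\right)\right)^{2} = \left(-86 + \left(- \frac{2}{13} + \frac{13}{4}\right)\right)^{2} = \left(-86 + \frac{161}{52}\right)^{2} = \left(- \frac{4311}{52}\right)^{2} = \frac{18584721}{2704}$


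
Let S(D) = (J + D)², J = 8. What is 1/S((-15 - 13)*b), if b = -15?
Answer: 1/183184 ≈ 5.4590e-6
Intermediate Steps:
S(D) = (8 + D)²
1/S((-15 - 13)*b) = 1/((8 + (-15 - 13)*(-15))²) = 1/((8 - 28*(-15))²) = 1/((8 + 420)²) = 1/(428²) = 1/183184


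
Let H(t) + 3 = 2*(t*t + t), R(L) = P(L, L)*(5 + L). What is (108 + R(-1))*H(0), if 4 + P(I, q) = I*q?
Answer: -288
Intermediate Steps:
P(I, q) = -4 + I*q
R(L) = (-4 + L²)*(5 + L) (R(L) = (-4 + L*L)*(5 + L) = (-4 + L²)*(5 + L))
H(t) = -3 + 2*t + 2*t² (H(t) = -3 + 2*(t*t + t) = -3 + 2*(t² + t) = -3 + 2*(t + t²) = -3 + (2*t + 2*t²) = -3 + 2*t + 2*t²)
(108 + R(-1))*H(0) = (108 + (-4 + (-1)²)*(5 - 1))*(-3 + 2*0 + 2*0²) = (108 + (-4 + 1)*4)*(-3 + 0 + 2*0) = (108 - 3*4)*(-3 + 0 + 0) = (108 - 12)*(-3) = 96*(-3) = -288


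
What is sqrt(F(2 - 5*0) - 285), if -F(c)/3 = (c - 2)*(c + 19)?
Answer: I*sqrt(285) ≈ 16.882*I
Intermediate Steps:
F(c) = -3*(-2 + c)*(19 + c) (F(c) = -3*(c - 2)*(c + 19) = -3*(-2 + c)*(19 + c))
sqrt(F(2 - 5*0) - 285) = sqrt((114 - 51*(2 - 5*0) - 3*(2 - 5*0)**2) - 285) = sqrt((114 - 51*(2 + 0) - 3*(2 + 0)**2) - 285) = sqrt((114 - 51*2 - 3*2**2) - 285) = sqrt((114 - 102 - 3*4) - 285) = sqrt((114 - 102 - 12) - 285) = sqrt(0 - 285) = sqrt(-285) = I*sqrt(285)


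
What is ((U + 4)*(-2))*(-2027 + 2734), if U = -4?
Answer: 0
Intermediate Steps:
((U + 4)*(-2))*(-2027 + 2734) = ((-4 + 4)*(-2))*(-2027 + 2734) = (0*(-2))*707 = 0*707 = 0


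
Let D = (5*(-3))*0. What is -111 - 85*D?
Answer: -111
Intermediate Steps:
D = 0 (D = -15*0 = 0)
-111 - 85*D = -111 - 85*0 = -111 + 0 = -111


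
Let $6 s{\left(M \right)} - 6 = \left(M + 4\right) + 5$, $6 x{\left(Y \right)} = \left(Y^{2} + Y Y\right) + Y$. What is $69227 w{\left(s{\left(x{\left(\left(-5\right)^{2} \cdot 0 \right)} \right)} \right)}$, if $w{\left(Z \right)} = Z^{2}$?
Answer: $\frac{1730675}{4} \approx 4.3267 \cdot 10^{5}$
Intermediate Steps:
$x{\left(Y \right)} = \frac{Y^{2}}{3} + \frac{Y}{6}$ ($x{\left(Y \right)} = \frac{\left(Y^{2} + Y Y\right) + Y}{6} = \frac{\left(Y^{2} + Y^{2}\right) + Y}{6} = \frac{2 Y^{2} + Y}{6} = \frac{Y + 2 Y^{2}}{6} = \frac{Y^{2}}{3} + \frac{Y}{6}$)
$s{\left(M \right)} = \frac{5}{2} + \frac{M}{6}$ ($s{\left(M \right)} = 1 + \frac{\left(M + 4\right) + 5}{6} = 1 + \frac{\left(4 + M\right) + 5}{6} = 1 + \frac{9 + M}{6} = 1 + \left(\frac{3}{2} + \frac{M}{6}\right) = \frac{5}{2} + \frac{M}{6}$)
$69227 w{\left(s{\left(x{\left(\left(-5\right)^{2} \cdot 0 \right)} \right)} \right)} = 69227 \left(\frac{5}{2} + \frac{\frac{1}{6} \left(-5\right)^{2} \cdot 0 \left(1 + 2 \left(-5\right)^{2} \cdot 0\right)}{6}\right)^{2} = 69227 \left(\frac{5}{2} + \frac{\frac{1}{6} \cdot 25 \cdot 0 \left(1 + 2 \cdot 25 \cdot 0\right)}{6}\right)^{2} = 69227 \left(\frac{5}{2} + \frac{\frac{1}{6} \cdot 0 \left(1 + 2 \cdot 0\right)}{6}\right)^{2} = 69227 \left(\frac{5}{2} + \frac{\frac{1}{6} \cdot 0 \left(1 + 0\right)}{6}\right)^{2} = 69227 \left(\frac{5}{2} + \frac{\frac{1}{6} \cdot 0 \cdot 1}{6}\right)^{2} = 69227 \left(\frac{5}{2} + \frac{1}{6} \cdot 0\right)^{2} = 69227 \left(\frac{5}{2} + 0\right)^{2} = 69227 \left(\frac{5}{2}\right)^{2} = 69227 \cdot \frac{25}{4} = \frac{1730675}{4}$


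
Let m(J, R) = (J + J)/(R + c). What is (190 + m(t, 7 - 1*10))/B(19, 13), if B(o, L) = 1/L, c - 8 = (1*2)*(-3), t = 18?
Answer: 2002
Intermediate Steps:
c = 2 (c = 8 + (1*2)*(-3) = 8 + 2*(-3) = 8 - 6 = 2)
m(J, R) = 2*J/(2 + R) (m(J, R) = (J + J)/(R + 2) = (2*J)/(2 + R) = 2*J/(2 + R))
(190 + m(t, 7 - 1*10))/B(19, 13) = (190 + 2*18/(2 + (7 - 1*10)))/(1/13) = (190 + 2*18/(2 + (7 - 10)))/(1/13) = (190 + 2*18/(2 - 3))*13 = (190 + 2*18/(-1))*13 = (190 + 2*18*(-1))*13 = (190 - 36)*13 = 154*13 = 2002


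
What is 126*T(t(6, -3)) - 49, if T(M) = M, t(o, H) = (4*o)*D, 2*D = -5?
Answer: -7609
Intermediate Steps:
D = -5/2 (D = (1/2)*(-5) = -5/2 ≈ -2.5000)
t(o, H) = -10*o (t(o, H) = (4*o)*(-5/2) = -10*o)
126*T(t(6, -3)) - 49 = 126*(-10*6) - 49 = 126*(-60) - 49 = -7560 - 49 = -7609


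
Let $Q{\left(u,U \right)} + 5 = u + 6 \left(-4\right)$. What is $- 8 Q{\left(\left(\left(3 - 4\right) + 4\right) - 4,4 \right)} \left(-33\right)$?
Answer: $-7920$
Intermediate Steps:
$Q{\left(u,U \right)} = -29 + u$ ($Q{\left(u,U \right)} = -5 + \left(u + 6 \left(-4\right)\right) = -5 + \left(u - 24\right) = -5 + \left(-24 + u\right) = -29 + u$)
$- 8 Q{\left(\left(\left(3 - 4\right) + 4\right) - 4,4 \right)} \left(-33\right) = - 8 \left(-29 + \left(\left(\left(3 - 4\right) + 4\right) - 4\right)\right) \left(-33\right) = - 8 \left(-29 + \left(\left(-1 + 4\right) - 4\right)\right) \left(-33\right) = - 8 \left(-29 + \left(3 - 4\right)\right) \left(-33\right) = - 8 \left(-29 - 1\right) \left(-33\right) = \left(-8\right) \left(-30\right) \left(-33\right) = 240 \left(-33\right) = -7920$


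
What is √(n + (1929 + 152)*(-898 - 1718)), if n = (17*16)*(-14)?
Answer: 2*I*√1361926 ≈ 2334.0*I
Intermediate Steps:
n = -3808 (n = 272*(-14) = -3808)
√(n + (1929 + 152)*(-898 - 1718)) = √(-3808 + (1929 + 152)*(-898 - 1718)) = √(-3808 + 2081*(-2616)) = √(-3808 - 5443896) = √(-5447704) = 2*I*√1361926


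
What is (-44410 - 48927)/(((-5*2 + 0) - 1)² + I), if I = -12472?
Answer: 93337/12351 ≈ 7.5570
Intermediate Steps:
(-44410 - 48927)/(((-5*2 + 0) - 1)² + I) = (-44410 - 48927)/(((-5*2 + 0) - 1)² - 12472) = -93337/(((-10 + 0) - 1)² - 12472) = -93337/((-10 - 1)² - 12472) = -93337/((-11)² - 12472) = -93337/(121 - 12472) = -93337/(-12351) = -93337*(-1/12351) = 93337/12351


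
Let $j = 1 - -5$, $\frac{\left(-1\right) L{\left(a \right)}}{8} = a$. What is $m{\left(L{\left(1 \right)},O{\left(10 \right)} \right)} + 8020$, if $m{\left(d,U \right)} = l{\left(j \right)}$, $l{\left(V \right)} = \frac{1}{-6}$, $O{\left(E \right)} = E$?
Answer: $\frac{48119}{6} \approx 8019.8$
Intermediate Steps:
$L{\left(a \right)} = - 8 a$
$j = 6$ ($j = 1 + 5 = 6$)
$l{\left(V \right)} = - \frac{1}{6}$
$m{\left(d,U \right)} = - \frac{1}{6}$
$m{\left(L{\left(1 \right)},O{\left(10 \right)} \right)} + 8020 = - \frac{1}{6} + 8020 = \frac{48119}{6}$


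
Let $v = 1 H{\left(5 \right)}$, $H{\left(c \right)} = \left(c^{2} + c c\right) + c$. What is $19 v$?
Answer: $1045$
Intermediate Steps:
$H{\left(c \right)} = c + 2 c^{2}$ ($H{\left(c \right)} = \left(c^{2} + c^{2}\right) + c = 2 c^{2} + c = c + 2 c^{2}$)
$v = 55$ ($v = 1 \cdot 5 \left(1 + 2 \cdot 5\right) = 1 \cdot 5 \left(1 + 10\right) = 1 \cdot 5 \cdot 11 = 1 \cdot 55 = 55$)
$19 v = 19 \cdot 55 = 1045$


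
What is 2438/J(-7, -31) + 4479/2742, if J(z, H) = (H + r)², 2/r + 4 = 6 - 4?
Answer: 939291/233984 ≈ 4.0143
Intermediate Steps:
r = -1 (r = 2/(-4 + (6 - 4)) = 2/(-4 + 2) = 2/(-2) = 2*(-½) = -1)
J(z, H) = (-1 + H)² (J(z, H) = (H - 1)² = (-1 + H)²)
2438/J(-7, -31) + 4479/2742 = 2438/((-1 - 31)²) + 4479/2742 = 2438/((-32)²) + 4479*(1/2742) = 2438/1024 + 1493/914 = 2438*(1/1024) + 1493/914 = 1219/512 + 1493/914 = 939291/233984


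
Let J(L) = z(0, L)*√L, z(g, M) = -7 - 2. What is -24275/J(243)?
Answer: 24275*√3/243 ≈ 173.03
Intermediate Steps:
z(g, M) = -9
J(L) = -9*√L
-24275/J(243) = -24275*(-√3/243) = -(-24275)*√3/243 = 24275*√3/243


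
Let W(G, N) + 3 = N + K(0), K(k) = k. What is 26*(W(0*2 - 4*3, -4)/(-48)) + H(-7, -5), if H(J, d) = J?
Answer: -77/24 ≈ -3.2083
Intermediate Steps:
W(G, N) = -3 + N (W(G, N) = -3 + (N + 0) = -3 + N)
26*(W(0*2 - 4*3, -4)/(-48)) + H(-7, -5) = 26*((-3 - 4)/(-48)) - 7 = 26*(-7*(-1/48)) - 7 = 26*(7/48) - 7 = 91/24 - 7 = -77/24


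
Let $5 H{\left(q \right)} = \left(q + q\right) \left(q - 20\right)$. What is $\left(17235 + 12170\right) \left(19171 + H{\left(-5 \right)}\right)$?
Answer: $565193505$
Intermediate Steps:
$H{\left(q \right)} = \frac{2 q \left(-20 + q\right)}{5}$ ($H{\left(q \right)} = \frac{\left(q + q\right) \left(q - 20\right)}{5} = \frac{2 q \left(-20 + q\right)}{5}$)
$\left(17235 + 12170\right) \left(19171 + H{\left(-5 \right)}\right) = \left(17235 + 12170\right) \left(19171 + \frac{2}{5} \left(-5\right) \left(-20 - 5\right)\right) = 29405 \left(19171 + \frac{2}{5} \left(-5\right) \left(-25\right)\right) = 29405 \left(19171 + 50\right) = 29405 \cdot 19221 = 565193505$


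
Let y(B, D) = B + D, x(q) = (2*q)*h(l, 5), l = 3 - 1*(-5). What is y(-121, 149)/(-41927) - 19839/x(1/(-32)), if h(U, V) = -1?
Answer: -13308636076/41927 ≈ -3.1742e+5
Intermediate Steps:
l = 8 (l = 3 + 5 = 8)
x(q) = -2*q (x(q) = (2*q)*(-1) = -2*q)
y(-121, 149)/(-41927) - 19839/x(1/(-32)) = (-121 + 149)/(-41927) - 19839/((-2/(-32))) = 28*(-1/41927) - 19839/((-2*(-1/32))) = -28/41927 - 19839/1/16 = -28/41927 - 19839*16 = -28/41927 - 317424 = -13308636076/41927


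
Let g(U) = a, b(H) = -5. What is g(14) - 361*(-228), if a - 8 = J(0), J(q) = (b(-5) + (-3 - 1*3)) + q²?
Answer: 82305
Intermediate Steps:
J(q) = -11 + q² (J(q) = (-5 + (-3 - 1*3)) + q² = (-5 + (-3 - 3)) + q² = (-5 - 6) + q² = -11 + q²)
a = -3 (a = 8 + (-11 + 0²) = 8 + (-11 + 0) = 8 - 11 = -3)
g(U) = -3
g(14) - 361*(-228) = -3 - 361*(-228) = -3 + 82308 = 82305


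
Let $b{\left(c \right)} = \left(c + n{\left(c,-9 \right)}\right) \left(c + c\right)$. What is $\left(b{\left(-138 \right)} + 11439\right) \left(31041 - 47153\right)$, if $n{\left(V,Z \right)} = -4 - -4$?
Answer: $-797979024$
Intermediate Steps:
$n{\left(V,Z \right)} = 0$ ($n{\left(V,Z \right)} = -4 + 4 = 0$)
$b{\left(c \right)} = 2 c^{2}$ ($b{\left(c \right)} = \left(c + 0\right) \left(c + c\right) = c 2 c = 2 c^{2}$)
$\left(b{\left(-138 \right)} + 11439\right) \left(31041 - 47153\right) = \left(2 \left(-138\right)^{2} + 11439\right) \left(31041 - 47153\right) = \left(2 \cdot 19044 + 11439\right) \left(-16112\right) = \left(38088 + 11439\right) \left(-16112\right) = 49527 \left(-16112\right) = -797979024$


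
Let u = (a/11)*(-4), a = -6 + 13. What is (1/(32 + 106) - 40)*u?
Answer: 77266/759 ≈ 101.80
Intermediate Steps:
a = 7
u = -28/11 (u = (7/11)*(-4) = -28/11 ≈ -2.5455)
(1/(32 + 106) - 40)*u = (1/(32 + 106) - 40)*(-28/11) = (1/138 - 40)*(-28/11) = -5519/138*(-28/11) = 77266/759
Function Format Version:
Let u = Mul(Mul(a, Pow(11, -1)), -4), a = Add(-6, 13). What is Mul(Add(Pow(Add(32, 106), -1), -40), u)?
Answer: Rational(77266, 759) ≈ 101.80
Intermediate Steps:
a = 7
u = Rational(-28, 11) (u = Mul(Mul(7, Pow(11, -1)), -4) = Mul(Mul(7, Rational(1, 11)), -4) = Mul(Rational(7, 11), -4) = Rational(-28, 11) ≈ -2.5455)
Mul(Add(Pow(Add(32, 106), -1), -40), u) = Mul(Add(Pow(Add(32, 106), -1), -40), Rational(-28, 11)) = Mul(Add(Pow(138, -1), -40), Rational(-28, 11)) = Mul(Add(Rational(1, 138), -40), Rational(-28, 11)) = Mul(Rational(-5519, 138), Rational(-28, 11)) = Rational(77266, 759)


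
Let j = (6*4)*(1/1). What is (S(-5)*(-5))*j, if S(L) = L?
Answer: 600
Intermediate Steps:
j = 24 (j = 24*(1*1) = 24*1 = 24)
(S(-5)*(-5))*j = -5*(-5)*24 = 25*24 = 600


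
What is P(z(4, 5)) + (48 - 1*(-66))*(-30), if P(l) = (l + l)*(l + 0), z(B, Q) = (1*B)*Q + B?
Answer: -2268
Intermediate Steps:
z(B, Q) = B + B*Q (z(B, Q) = B*Q + B = B + B*Q)
P(l) = 2*l² (P(l) = (2*l)*l = 2*l²)
P(z(4, 5)) + (48 - 1*(-66))*(-30) = 2*(4*(1 + 5))² + (48 - 1*(-66))*(-30) = 2*(4*6)² + (48 + 66)*(-30) = 2*24² + 114*(-30) = 2*576 - 3420 = 1152 - 3420 = -2268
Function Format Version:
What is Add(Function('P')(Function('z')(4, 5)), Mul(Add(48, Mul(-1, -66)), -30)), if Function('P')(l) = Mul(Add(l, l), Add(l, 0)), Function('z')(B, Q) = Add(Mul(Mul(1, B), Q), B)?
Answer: -2268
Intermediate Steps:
Function('z')(B, Q) = Add(B, Mul(B, Q)) (Function('z')(B, Q) = Add(Mul(B, Q), B) = Add(B, Mul(B, Q)))
Function('P')(l) = Mul(2, Pow(l, 2)) (Function('P')(l) = Mul(Mul(2, l), l) = Mul(2, Pow(l, 2)))
Add(Function('P')(Function('z')(4, 5)), Mul(Add(48, Mul(-1, -66)), -30)) = Add(Mul(2, Pow(Mul(4, Add(1, 5)), 2)), Mul(Add(48, Mul(-1, -66)), -30)) = Add(Mul(2, Pow(Mul(4, 6), 2)), Mul(Add(48, 66), -30)) = Add(Mul(2, Pow(24, 2)), Mul(114, -30)) = Add(Mul(2, 576), -3420) = Add(1152, -3420) = -2268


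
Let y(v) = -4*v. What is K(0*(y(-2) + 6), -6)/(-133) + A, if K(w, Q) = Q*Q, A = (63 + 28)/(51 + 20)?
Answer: 9547/9443 ≈ 1.0110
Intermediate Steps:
A = 91/71 ≈ 1.2817
K(w, Q) = Q²
K(0*(y(-2) + 6), -6)/(-133) + A = (-6)²/(-133) + 91/71 = -1/133*36 + 91/71 = -36/133 + 91/71 = 9547/9443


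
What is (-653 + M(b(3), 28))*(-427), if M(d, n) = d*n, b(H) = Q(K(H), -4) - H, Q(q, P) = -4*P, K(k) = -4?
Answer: 123403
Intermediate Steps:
b(H) = 16 - H (b(H) = -4*(-4) - H = 16 - H)
(-653 + M(b(3), 28))*(-427) = (-653 + (16 - 1*3)*28)*(-427) = (-653 + (16 - 3)*28)*(-427) = (-653 + 13*28)*(-427) = (-653 + 364)*(-427) = -289*(-427) = 123403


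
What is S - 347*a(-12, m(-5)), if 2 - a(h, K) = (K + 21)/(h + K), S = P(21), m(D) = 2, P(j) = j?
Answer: -14711/10 ≈ -1471.1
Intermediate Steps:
S = 21
a(h, K) = 2 - (21 + K)/(K + h) (a(h, K) = 2 - (K + 21)/(h + K) = 2 - (21 + K)/(K + h))
S - 347*a(-12, m(-5)) = 21 - 347*(-21 + 2 + 2*(-12))/(2 - 12) = 21 - 347*(-21 + 2 - 24)/(-10) = 21 - (-347)*(-43)/10 = 21 - 347*43/10 = 21 - 14921/10 = -14711/10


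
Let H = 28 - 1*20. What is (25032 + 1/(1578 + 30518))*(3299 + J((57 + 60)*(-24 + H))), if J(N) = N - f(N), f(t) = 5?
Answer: 571236648903/16048 ≈ 3.5596e+7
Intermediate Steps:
H = 8 (H = 28 - 20 = 8)
J(N) = -5 + N (J(N) = N - 1*5 = N - 5 = -5 + N)
(25032 + 1/(1578 + 30518))*(3299 + J((57 + 60)*(-24 + H))) = (25032 + 1/(1578 + 30518))*(3299 + (-5 + (57 + 60)*(-24 + 8))) = (25032 + 1/32096)*(3299 + (-5 + 117*(-16))) = (25032 + 1/32096)*(3299 + (-5 - 1872)) = 803427073*(3299 - 1877)/32096 = (803427073/32096)*1422 = 571236648903/16048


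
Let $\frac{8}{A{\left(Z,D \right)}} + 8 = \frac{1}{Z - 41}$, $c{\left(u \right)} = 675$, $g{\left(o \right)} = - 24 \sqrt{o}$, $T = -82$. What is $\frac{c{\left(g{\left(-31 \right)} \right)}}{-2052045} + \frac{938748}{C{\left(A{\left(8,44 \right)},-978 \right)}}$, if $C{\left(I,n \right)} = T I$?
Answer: $\frac{945339939625}{82264204} \approx 11492.0$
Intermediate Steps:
$A{\left(Z,D \right)} = \frac{8}{-8 + \frac{1}{-41 + Z}}$ ($A{\left(Z,D \right)} = \frac{8}{-8 + \frac{1}{Z - 41}} = \frac{8}{-8 + \frac{1}{-41 + Z}}$)
$C{\left(I,n \right)} = - 82 I$
$\frac{c{\left(g{\left(-31 \right)} \right)}}{-2052045} + \frac{938748}{C{\left(A{\left(8,44 \right)},-978 \right)}} = \frac{675}{-2052045} + \frac{938748}{\left(-82\right) \frac{8 \left(41 - 8\right)}{-329 + 8 \cdot 8}} = 675 \left(- \frac{1}{2052045}\right) + \frac{938748}{\left(-82\right) \frac{8 \left(41 - 8\right)}{-329 + 64}} = - \frac{15}{45601} + \frac{938748}{\left(-82\right) 8 \frac{1}{-265} \cdot 33} = - \frac{15}{45601} + \frac{938748}{\left(-82\right) 8 \left(- \frac{1}{265}\right) 33} = - \frac{15}{45601} + \frac{938748}{\left(-82\right) \left(- \frac{264}{265}\right)} = - \frac{15}{45601} + \frac{938748}{\frac{21648}{265}} = - \frac{15}{45601} + 938748 \cdot \frac{265}{21648} = - \frac{15}{45601} + \frac{20730685}{1804} = \frac{945339939625}{82264204}$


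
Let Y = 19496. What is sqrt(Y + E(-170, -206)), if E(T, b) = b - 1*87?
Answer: sqrt(19203) ≈ 138.57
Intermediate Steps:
E(T, b) = -87 + b (E(T, b) = b - 87 = -87 + b)
sqrt(Y + E(-170, -206)) = sqrt(19496 + (-87 - 206)) = sqrt(19496 - 293) = sqrt(19203)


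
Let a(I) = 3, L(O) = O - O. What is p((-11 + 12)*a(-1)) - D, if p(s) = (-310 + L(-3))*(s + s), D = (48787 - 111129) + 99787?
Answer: -39305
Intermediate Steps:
L(O) = 0
D = 37445 (D = -62342 + 99787 = 37445)
p(s) = -620*s (p(s) = (-310 + 0)*(s + s) = -620*s)
p((-11 + 12)*a(-1)) - D = -620*(-11 + 12)*3 - 1*37445 = -620*3 - 37445 = -1860 - 37445 = -39305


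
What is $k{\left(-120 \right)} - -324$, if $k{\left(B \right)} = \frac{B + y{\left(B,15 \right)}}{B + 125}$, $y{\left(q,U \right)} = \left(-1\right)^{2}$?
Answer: $\frac{1501}{5} \approx 300.2$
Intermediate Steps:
$y{\left(q,U \right)} = 1$
$k{\left(B \right)} = \frac{1 + B}{125 + B}$ ($k{\left(B \right)} = \frac{B + 1}{B + 125} = \frac{1 + B}{125 + B}$)
$k{\left(-120 \right)} - -324 = \frac{1 - 120}{125 - 120} - -324 = \frac{1}{5} \left(-119\right) + \left(-4025 + 4349\right) = \frac{1}{5} \left(-119\right) + 324 = - \frac{119}{5} + 324 = \frac{1501}{5}$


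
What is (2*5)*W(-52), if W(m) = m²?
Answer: 27040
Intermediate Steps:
(2*5)*W(-52) = (2*5)*(-52)² = 10*2704 = 27040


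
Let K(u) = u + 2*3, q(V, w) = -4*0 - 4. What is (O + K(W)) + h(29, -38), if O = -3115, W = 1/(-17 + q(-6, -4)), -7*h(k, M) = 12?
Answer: -65326/21 ≈ -3110.8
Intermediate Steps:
h(k, M) = -12/7 (h(k, M) = -⅐*12 = -12/7)
q(V, w) = -4 (q(V, w) = 0 - 4 = -4)
W = -1/21 (W = 1/(-17 - 4) = 1/(-21) = -1/21 ≈ -0.047619)
K(u) = 6 + u (K(u) = u + 6 = 6 + u)
(O + K(W)) + h(29, -38) = (-3115 + (6 - 1/21)) - 12/7 = (-3115 + 125/21) - 12/7 = -65290/21 - 12/7 = -65326/21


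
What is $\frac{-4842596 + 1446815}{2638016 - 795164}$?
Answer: $- \frac{1131927}{614284} \approx -1.8427$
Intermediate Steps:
$\frac{-4842596 + 1446815}{2638016 - 795164} = - \frac{3395781}{2638016 + \left(-1557675 + 762511\right)} = - \frac{3395781}{2638016 - 795164} = - \frac{3395781}{1842852} = \left(-3395781\right) \frac{1}{1842852} = - \frac{1131927}{614284}$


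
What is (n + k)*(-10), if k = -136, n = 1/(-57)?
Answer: 77530/57 ≈ 1360.2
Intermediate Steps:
n = -1/57 ≈ -0.017544
(n + k)*(-10) = (-1/57 - 136)*(-10) = -7753/57*(-10) = 77530/57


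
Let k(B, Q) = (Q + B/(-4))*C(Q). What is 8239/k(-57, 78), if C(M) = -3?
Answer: -32956/1107 ≈ -29.771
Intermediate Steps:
k(B, Q) = -3*Q + 3*B/4 (k(B, Q) = (Q + B/(-4))*(-3) = (Q + B*(-¼))*(-3) = (Q - B/4)*(-3) = -3*Q + 3*B/4)
8239/k(-57, 78) = 8239/(-3*78 + (¾)*(-57)) = 8239/(-234 - 171/4) = 8239/(-1107/4) = 8239*(-4/1107) = -32956/1107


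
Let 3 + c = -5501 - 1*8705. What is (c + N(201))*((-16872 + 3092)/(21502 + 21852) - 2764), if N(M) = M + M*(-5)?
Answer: 16973787878/409 ≈ 4.1501e+7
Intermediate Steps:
c = -14209 (c = -3 + (-5501 - 1*8705) = -3 + (-5501 - 8705) = -3 - 14206 = -14209)
N(M) = -4*M (N(M) = M - 5*M = -4*M)
(c + N(201))*((-16872 + 3092)/(21502 + 21852) - 2764) = (-14209 - 4*201)*((-16872 + 3092)/(21502 + 21852) - 2764) = (-14209 - 804)*(-13780/43354 - 2764) = -15013*(-13780*1/43354 - 2764) = -15013*(-130/409 - 2764) = -15013*(-1130606/409) = 16973787878/409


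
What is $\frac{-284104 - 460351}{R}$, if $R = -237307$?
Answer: $\frac{744455}{237307} \approx 3.1371$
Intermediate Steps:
$\frac{-284104 - 460351}{R} = \frac{-284104 - 460351}{-237307} = \left(-744455\right) \left(- \frac{1}{237307}\right) = \frac{744455}{237307}$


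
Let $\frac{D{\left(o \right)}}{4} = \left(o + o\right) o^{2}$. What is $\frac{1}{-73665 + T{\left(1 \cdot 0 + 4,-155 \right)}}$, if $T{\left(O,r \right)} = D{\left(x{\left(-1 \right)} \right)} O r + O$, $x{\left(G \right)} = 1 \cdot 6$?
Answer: $- \frac{1}{1145021} \approx -8.7335 \cdot 10^{-7}$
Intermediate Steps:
$x{\left(G \right)} = 6$
$D{\left(o \right)} = 8 o^{3}$ ($D{\left(o \right)} = 4 \left(o + o\right) o^{2} = 4 \cdot 2 o o^{2} = 4 \cdot 2 o^{3} = 8 o^{3}$)
$T{\left(O,r \right)} = O + 1728 O r$ ($T{\left(O,r \right)} = 8 \cdot 6^{3} O r + O = 8 \cdot 216 O r + O = 1728 O r + O = O + 1728 O r$)
$\frac{1}{-73665 + T{\left(1 \cdot 0 + 4,-155 \right)}} = \frac{1}{-73665 + \left(1 \cdot 0 + 4\right) \left(1 + 1728 \left(-155\right)\right)} = \frac{1}{-73665 + \left(0 + 4\right) \left(1 - 267840\right)} = \frac{1}{-73665 + 4 \left(-267839\right)} = \frac{1}{-73665 - 1071356} = \frac{1}{-1145021} = - \frac{1}{1145021}$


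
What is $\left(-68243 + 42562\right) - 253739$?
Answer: $-279420$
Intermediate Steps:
$\left(-68243 + 42562\right) - 253739 = -25681 - 253739 = -279420$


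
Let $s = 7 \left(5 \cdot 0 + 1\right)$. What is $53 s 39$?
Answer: $14469$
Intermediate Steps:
$s = 7$ ($s = 7 \left(0 + 1\right) = 7 \cdot 1 = 7$)
$53 s 39 = 53 \cdot 7 \cdot 39 = 371 \cdot 39 = 14469$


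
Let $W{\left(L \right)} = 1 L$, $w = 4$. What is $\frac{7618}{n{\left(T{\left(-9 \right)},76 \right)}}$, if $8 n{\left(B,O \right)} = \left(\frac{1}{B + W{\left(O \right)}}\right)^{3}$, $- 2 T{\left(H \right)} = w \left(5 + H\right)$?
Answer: $36121752576$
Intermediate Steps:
$W{\left(L \right)} = L$
$T{\left(H \right)} = -10 - 2 H$ ($T{\left(H \right)} = - \frac{4 \left(5 + H\right)}{2} = - \frac{20 + 4 H}{2} = -10 - 2 H$)
$n{\left(B,O \right)} = \frac{1}{8 \left(B + O\right)^{3}}$ ($n{\left(B,O \right)} = \frac{\left(\frac{1}{B + O}\right)^{3}}{8} = \frac{1}{8 \left(B + O\right)^{3}}$)
$\frac{7618}{n{\left(T{\left(-9 \right)},76 \right)}} = \frac{7618}{\frac{1}{8} \frac{1}{\left(\left(-10 - -18\right) + 76\right)^{3}}} = \frac{7618}{\frac{1}{8} \frac{1}{\left(\left(-10 + 18\right) + 76\right)^{3}}} = \frac{7618}{\frac{1}{8} \frac{1}{\left(8 + 76\right)^{3}}} = \frac{7618}{\frac{1}{8} \cdot \frac{1}{592704}} = 7618 \frac{1}{\frac{1}{4741632}} = 7618 \cdot 4741632 = 36121752576$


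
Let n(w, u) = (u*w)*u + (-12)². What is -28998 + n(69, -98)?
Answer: 633822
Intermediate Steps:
n(w, u) = 144 + w*u² (n(w, u) = w*u² + 144 = 144 + w*u²)
-28998 + n(69, -98) = -28998 + (144 + 69*(-98)²) = -28998 + (144 + 69*9604) = -28998 + (144 + 662676) = -28998 + 662820 = 633822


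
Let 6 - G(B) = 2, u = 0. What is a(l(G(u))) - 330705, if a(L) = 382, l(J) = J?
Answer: -330323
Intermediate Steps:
G(B) = 4 (G(B) = 6 - 1*2 = 6 - 2 = 4)
a(l(G(u))) - 330705 = 382 - 330705 = -330323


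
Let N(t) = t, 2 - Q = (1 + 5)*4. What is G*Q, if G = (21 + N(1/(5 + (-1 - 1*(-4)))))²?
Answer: -314171/32 ≈ -9817.8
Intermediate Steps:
Q = -22 (Q = 2 - (1 + 5)*4 = 2 - 6*4 = 2 - 1*24 = 2 - 24 = -22)
G = 28561/64 (G = (21 + 1/(5 + (-1 - 1*(-4))))² = (21 + 1/(5 + (-1 + 4)))² = (21 + 1/(5 + 3))² = (21 + 1/8)² = (21 + ⅛)² = (169/8)² = 28561/64 ≈ 446.27)
G*Q = (28561/64)*(-22) = -314171/32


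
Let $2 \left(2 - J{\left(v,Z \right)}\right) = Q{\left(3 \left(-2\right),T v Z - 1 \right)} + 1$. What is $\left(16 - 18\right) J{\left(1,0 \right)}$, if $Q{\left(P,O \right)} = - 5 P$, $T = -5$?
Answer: $27$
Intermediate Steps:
$J{\left(v,Z \right)} = - \frac{27}{2}$ ($J{\left(v,Z \right)} = 2 - \frac{- 5 \cdot 3 \left(-2\right) + 1}{2} = 2 - \frac{\left(-5\right) \left(-6\right) + 1}{2} = 2 - \frac{30 + 1}{2} = 2 - \frac{31}{2} = - \frac{27}{2}$)
$\left(16 - 18\right) J{\left(1,0 \right)} = \left(16 - 18\right) \left(- \frac{27}{2}\right) = \left(-2\right) \left(- \frac{27}{2}\right) = 27$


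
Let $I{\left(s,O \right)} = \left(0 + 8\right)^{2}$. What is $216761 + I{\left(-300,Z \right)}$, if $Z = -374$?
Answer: $216825$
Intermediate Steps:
$I{\left(s,O \right)} = 64$ ($I{\left(s,O \right)} = 8^{2} = 64$)
$216761 + I{\left(-300,Z \right)} = 216761 + 64 = 216825$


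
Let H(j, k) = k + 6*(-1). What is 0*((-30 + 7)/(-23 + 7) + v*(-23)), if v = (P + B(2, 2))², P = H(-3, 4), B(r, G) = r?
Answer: 0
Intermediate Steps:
H(j, k) = -6 + k (H(j, k) = k - 6 = -6 + k)
P = -2 (P = -6 + 4 = -2)
v = 0 (v = (-2 + 2)² = 0² = 0)
0*((-30 + 7)/(-23 + 7) + v*(-23)) = 0*((-30 + 7)/(-23 + 7) + 0*(-23)) = 0*(-23/(-16) + 0) = 0*(-23*(-1/16) + 0) = 0*(23/16 + 0) = 0*(23/16) = 0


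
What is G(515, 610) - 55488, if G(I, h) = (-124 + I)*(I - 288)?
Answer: 33269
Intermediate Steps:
G(I, h) = (-288 + I)*(-124 + I) (G(I, h) = (-124 + I)*(-288 + I) = (-288 + I)*(-124 + I))
G(515, 610) - 55488 = (35712 + 515² - 412*515) - 55488 = (35712 + 265225 - 212180) - 55488 = 88757 - 55488 = 33269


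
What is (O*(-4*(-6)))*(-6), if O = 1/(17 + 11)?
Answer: -36/7 ≈ -5.1429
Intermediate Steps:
O = 1/28 ≈ 0.035714
(O*(-4*(-6)))*(-6) = ((-4*(-6))/28)*(-6) = ((1/28)*24)*(-6) = (6/7)*(-6) = -36/7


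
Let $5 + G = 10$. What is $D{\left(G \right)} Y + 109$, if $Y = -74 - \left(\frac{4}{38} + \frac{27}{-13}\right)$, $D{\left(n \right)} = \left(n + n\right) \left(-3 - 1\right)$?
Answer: $\frac{738563}{247} \approx 2990.1$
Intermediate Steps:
$G = 5$ ($G = -5 + 10 = 5$)
$D{\left(n \right)} = - 8 n$ ($D{\left(n \right)} = 2 n \left(-4\right) = - 8 n$)
$Y = - \frac{17791}{247}$ ($Y = -74 - \left(4 \cdot \frac{1}{38} + 27 \left(- \frac{1}{13}\right)\right) = -74 - \left(\frac{2}{19} - \frac{27}{13}\right) = -74 - - \frac{487}{247} = -74 + \frac{487}{247} = - \frac{17791}{247} \approx -72.028$)
$D{\left(G \right)} Y + 109 = \left(-8\right) 5 \left(- \frac{17791}{247}\right) + 109 = \left(-40\right) \left(- \frac{17791}{247}\right) + 109 = \frac{711640}{247} + 109 = \frac{738563}{247}$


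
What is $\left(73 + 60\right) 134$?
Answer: $17822$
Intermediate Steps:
$\left(73 + 60\right) 134 = 133 \cdot 134 = 17822$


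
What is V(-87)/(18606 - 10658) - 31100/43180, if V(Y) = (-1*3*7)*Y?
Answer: -8414647/17159732 ≈ -0.49037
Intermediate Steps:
V(Y) = -21*Y (V(Y) = (-3*7)*Y = -21*Y)
V(-87)/(18606 - 10658) - 31100/43180 = (-21*(-87))/(18606 - 10658) - 31100/43180 = 1827/7948 - 31100*1/43180 = 1827*(1/7948) - 1555/2159 = 1827/7948 - 1555/2159 = -8414647/17159732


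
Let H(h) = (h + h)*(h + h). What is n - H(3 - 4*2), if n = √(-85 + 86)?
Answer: -99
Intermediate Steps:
H(h) = 4*h² (H(h) = (2*h)*(2*h) = 4*h²)
n = 1 (n = √1 = 1)
n - H(3 - 4*2) = 1 - 4*(3 - 4*2)² = 1 - 4*(3 - 8)² = 1 - 4*(-5)² = 1 - 4*25 = 1 - 1*100 = 1 - 100 = -99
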